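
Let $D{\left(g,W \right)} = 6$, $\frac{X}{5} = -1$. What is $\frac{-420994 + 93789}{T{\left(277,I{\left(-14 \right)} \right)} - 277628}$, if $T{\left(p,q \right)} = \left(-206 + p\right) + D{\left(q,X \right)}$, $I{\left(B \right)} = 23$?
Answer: $\frac{327205}{277551} \approx 1.1789$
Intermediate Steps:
$X = -5$ ($X = 5 \left(-1\right) = -5$)
$T{\left(p,q \right)} = -200 + p$ ($T{\left(p,q \right)} = \left(-206 + p\right) + 6 = -200 + p$)
$\frac{-420994 + 93789}{T{\left(277,I{\left(-14 \right)} \right)} - 277628} = \frac{-420994 + 93789}{\left(-200 + 277\right) - 277628} = - \frac{327205}{77 - 277628} = - \frac{327205}{-277551} = \left(-327205\right) \left(- \frac{1}{277551}\right) = \frac{327205}{277551}$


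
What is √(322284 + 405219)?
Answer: 49*√303 ≈ 852.94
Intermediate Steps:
√(322284 + 405219) = √727503 = 49*√303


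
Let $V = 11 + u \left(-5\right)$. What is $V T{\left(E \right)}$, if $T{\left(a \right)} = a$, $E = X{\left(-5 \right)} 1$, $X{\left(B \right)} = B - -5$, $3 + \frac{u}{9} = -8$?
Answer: $0$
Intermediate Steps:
$u = -99$ ($u = -27 + 9 \left(-8\right) = -27 - 72 = -99$)
$X{\left(B \right)} = 5 + B$ ($X{\left(B \right)} = B + 5 = 5 + B$)
$E = 0$ ($E = \left(5 - 5\right) 1 = 0 \cdot 1 = 0$)
$V = 506$ ($V = 11 - -495 = 11 + 495 = 506$)
$V T{\left(E \right)} = 506 \cdot 0 = 0$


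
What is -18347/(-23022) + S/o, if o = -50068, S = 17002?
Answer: 65897194/144083187 ≈ 0.45736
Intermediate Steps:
-18347/(-23022) + S/o = -18347/(-23022) + 17002/(-50068) = -18347*(-1/23022) + 17002*(-1/50068) = 18347/23022 - 8501/25034 = 65897194/144083187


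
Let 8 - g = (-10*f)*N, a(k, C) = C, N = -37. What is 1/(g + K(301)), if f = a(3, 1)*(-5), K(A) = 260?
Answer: 1/2118 ≈ 0.00047214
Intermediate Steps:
f = -5 (f = 1*(-5) = -5)
g = 1858 (g = 8 - (-10*(-5))*(-37) = 8 - 50*(-37) = 8 - 1*(-1850) = 8 + 1850 = 1858)
1/(g + K(301)) = 1/(1858 + 260) = 1/2118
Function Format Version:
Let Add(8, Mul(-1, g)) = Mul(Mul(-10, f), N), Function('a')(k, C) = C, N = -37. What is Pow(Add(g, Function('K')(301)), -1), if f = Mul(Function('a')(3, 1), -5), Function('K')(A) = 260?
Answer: Rational(1, 2118) ≈ 0.00047214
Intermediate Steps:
f = -5 (f = Mul(1, -5) = -5)
g = 1858 (g = Add(8, Mul(-1, Mul(Mul(-10, -5), -37))) = Add(8, Mul(-1, Mul(50, -37))) = Add(8, Mul(-1, -1850)) = Add(8, 1850) = 1858)
Pow(Add(g, Function('K')(301)), -1) = Pow(Add(1858, 260), -1) = Pow(2118, -1) = Rational(1, 2118)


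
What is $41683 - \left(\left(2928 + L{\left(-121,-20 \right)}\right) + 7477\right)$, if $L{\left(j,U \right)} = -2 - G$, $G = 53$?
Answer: $31333$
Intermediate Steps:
$L{\left(j,U \right)} = -55$ ($L{\left(j,U \right)} = -2 - 53 = -55$)
$41683 - \left(\left(2928 + L{\left(-121,-20 \right)}\right) + 7477\right) = 41683 - \left(\left(2928 - 55\right) + 7477\right) = 41683 - \left(2873 + 7477\right) = 41683 - 10350 = 31333$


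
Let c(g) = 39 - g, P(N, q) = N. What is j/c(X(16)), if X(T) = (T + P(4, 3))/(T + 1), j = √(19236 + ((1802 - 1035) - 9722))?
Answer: 17*√10281/643 ≈ 2.6807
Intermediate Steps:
j = √10281 (j = √(19236 + (767 - 9722)) = √(19236 - 8955) = √10281 ≈ 101.40)
X(T) = (4 + T)/(1 + T) (X(T) = (T + 4)/(T + 1) = (4 + T)/(1 + T))
j/c(X(16)) = √10281/(39 - (4 + 16)/(1 + 16)) = √10281/(39 - 20/17) = √10281/(643/17) = √10281*(17/643) = 17*√10281/643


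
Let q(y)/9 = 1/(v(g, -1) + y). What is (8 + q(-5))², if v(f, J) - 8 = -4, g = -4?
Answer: 1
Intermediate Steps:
v(f, J) = 4 (v(f, J) = 8 - 4 = 4)
q(y) = 9/(4 + y)
(8 + q(-5))² = (8 + 9/(4 - 5))² = (8 + 9/(-1))² = (8 + 9*(-1))² = (8 - 9)² = (-1)² = 1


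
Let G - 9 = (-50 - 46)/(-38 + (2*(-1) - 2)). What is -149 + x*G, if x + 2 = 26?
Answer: 853/7 ≈ 121.86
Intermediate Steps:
x = 24 (x = -2 + 26 = 24)
G = 79/7 (G = 9 + (-50 - 46)/(-38 + (2*(-1) - 2)) = 9 - 96/(-38 + (-2 - 2)) = 9 - 96/(-38 - 4) = 9 - 96/(-42) = 9 - 96*(-1/42) = 9 + 16/7 = 79/7 ≈ 11.286)
-149 + x*G = -149 + 24*(79/7) = -149 + 1896/7 = 853/7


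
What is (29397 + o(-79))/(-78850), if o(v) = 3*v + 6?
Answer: -14583/39425 ≈ -0.36989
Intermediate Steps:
o(v) = 6 + 3*v
(29397 + o(-79))/(-78850) = (29397 + (6 + 3*(-79)))/(-78850) = (29397 + (6 - 237))*(-1/78850) = (29397 - 231)*(-1/78850) = 29166*(-1/78850) = -14583/39425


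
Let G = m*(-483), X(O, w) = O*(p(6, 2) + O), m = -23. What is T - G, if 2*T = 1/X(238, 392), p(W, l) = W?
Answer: -1290243695/116144 ≈ -11109.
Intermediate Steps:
X(O, w) = O*(6 + O)
G = 11109 (G = -23*(-483) = 11109)
T = 1/116144 (T = 1/(2*((238*(6 + 238)))) = 1/(2*((238*244))) = (½)/58072 = (½)*(1/58072) = 1/116144 ≈ 8.6100e-6)
T - G = 1/116144 - 1*11109 = 1/116144 - 11109 = -1290243695/116144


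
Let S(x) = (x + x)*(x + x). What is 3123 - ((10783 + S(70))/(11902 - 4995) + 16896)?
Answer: -95160494/6907 ≈ -13777.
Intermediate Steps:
S(x) = 4*x² (S(x) = (2*x)*(2*x) = 4*x²)
3123 - ((10783 + S(70))/(11902 - 4995) + 16896) = 3123 - ((10783 + 4*70²)/(11902 - 4995) + 16896) = 3123 - ((10783 + 4*4900)/6907 + 16896) = 3123 - ((10783 + 19600)*(1/6907) + 16896) = 3123 - (30383*(1/6907) + 16896) = 3123 - (30383/6907 + 16896) = 3123 - 1*116731055/6907 = 3123 - 116731055/6907 = -95160494/6907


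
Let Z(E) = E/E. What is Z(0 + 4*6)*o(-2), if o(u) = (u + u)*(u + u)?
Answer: 16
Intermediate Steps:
Z(E) = 1
o(u) = 4*u² (o(u) = (2*u)*(2*u) = 4*u²)
Z(0 + 4*6)*o(-2) = 1*(4*(-2)²) = 1*(4*4) = 1*16 = 16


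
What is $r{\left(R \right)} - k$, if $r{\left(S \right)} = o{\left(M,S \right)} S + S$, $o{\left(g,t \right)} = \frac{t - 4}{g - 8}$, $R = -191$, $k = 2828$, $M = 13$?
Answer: $4430$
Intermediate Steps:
$o{\left(g,t \right)} = \frac{-4 + t}{-8 + g}$
$r{\left(S \right)} = S + S \left(- \frac{4}{5} + \frac{S}{5}\right)$ ($r{\left(S \right)} = \frac{-4 + S}{-8 + 13} S + S = \frac{-4 + S}{5} S + S = \left(- \frac{4}{5} + \frac{S}{5}\right) S + S = S \left(- \frac{4}{5} + \frac{S}{5}\right) + S = S + S \left(- \frac{4}{5} + \frac{S}{5}\right)$)
$r{\left(R \right)} - k = \frac{1}{5} \left(-191\right) \left(1 - 191\right) - 2828 = \frac{1}{5} \left(-191\right) \left(-190\right) - 2828 = 7258 - 2828 = 4430$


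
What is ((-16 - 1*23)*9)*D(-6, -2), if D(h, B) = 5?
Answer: -1755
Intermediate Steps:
((-16 - 1*23)*9)*D(-6, -2) = ((-16 - 1*23)*9)*5 = ((-16 - 23)*9)*5 = -39*9*5 = -351*5 = -1755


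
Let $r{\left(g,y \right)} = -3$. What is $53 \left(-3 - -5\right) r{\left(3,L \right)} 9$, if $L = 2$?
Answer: $-2862$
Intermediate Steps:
$53 \left(-3 - -5\right) r{\left(3,L \right)} 9 = 53 \left(-3 - -5\right) \left(-3\right) 9 = 53 \left(-3 + 5\right) \left(-3\right) 9 = 53 \cdot 2 \left(-3\right) 9 = 53 \left(\left(-6\right) 9\right) = 53 \left(-54\right) = -2862$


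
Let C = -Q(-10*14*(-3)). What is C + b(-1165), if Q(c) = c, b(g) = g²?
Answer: 1356805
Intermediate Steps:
C = -420 (C = -(-10*14)*(-3) = -(-140)*(-3) = -1*420 = -420)
C + b(-1165) = -420 + (-1165)² = -420 + 1357225 = 1356805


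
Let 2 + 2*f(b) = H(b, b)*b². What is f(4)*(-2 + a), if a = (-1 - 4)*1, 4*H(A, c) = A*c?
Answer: -217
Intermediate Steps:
H(A, c) = A*c/4 (H(A, c) = (A*c)/4 = A*c/4)
f(b) = -1 + b⁴/8 (f(b) = -1 + ((b*b/4)*b²)/2 = -1 + ((b²/4)*b²)/2 = -1 + (b⁴/4)/2 = -1 + b⁴/8)
a = -5 (a = -5*1 = -5)
f(4)*(-2 + a) = (-1 + (⅛)*4⁴)*(-2 - 5) = (-1 + (⅛)*256)*(-7) = (-1 + 32)*(-7) = 31*(-7) = -217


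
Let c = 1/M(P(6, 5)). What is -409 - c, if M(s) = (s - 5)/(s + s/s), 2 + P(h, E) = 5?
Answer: -407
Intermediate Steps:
P(h, E) = 3 (P(h, E) = -2 + 5 = 3)
M(s) = (-5 + s)/(1 + s) (M(s) = (-5 + s)/(s + 1) = (-5 + s)/(1 + s))
c = -2 (c = 1/((-5 + 3)/(1 + 3)) = 1/(-2/4) = 1/((¼)*(-2)) = 1/(-½) = -2)
-409 - c = -409 - 1*(-2) = -409 + 2 = -407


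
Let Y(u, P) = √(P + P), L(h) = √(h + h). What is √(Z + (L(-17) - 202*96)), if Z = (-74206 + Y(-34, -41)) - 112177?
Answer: √(-205775 + I*√34 + I*√82) ≈ 0.016 + 453.62*I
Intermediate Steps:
L(h) = √2*√h (L(h) = √(2*h) = √2*√h)
Y(u, P) = √2*√P (Y(u, P) = √(2*P) = √2*√P)
Z = -186383 + I*√82 (Z = (-74206 + √2*√(-41)) - 112177 = (-74206 + √2*(I*√41)) - 112177 = (-74206 + I*√82) - 112177 = -186383 + I*√82 ≈ -1.8638e+5 + 9.0554*I)
√(Z + (L(-17) - 202*96)) = √((-186383 + I*√82) + (√2*√(-17) - 202*96)) = √((-186383 + I*√82) + (√2*(I*√17) - 19392)) = √((-186383 + I*√82) + (I*√34 - 19392)) = √((-186383 + I*√82) + (-19392 + I*√34)) = √(-205775 + I*√34 + I*√82)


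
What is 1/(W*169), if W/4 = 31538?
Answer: 1/21319688 ≈ 4.6905e-8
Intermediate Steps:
W = 126152 (W = 4*31538 = 126152)
1/(W*169) = 1/(126152*169) = 1/21319688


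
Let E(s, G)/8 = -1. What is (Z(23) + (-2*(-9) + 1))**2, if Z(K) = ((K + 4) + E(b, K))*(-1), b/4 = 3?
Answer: 0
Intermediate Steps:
b = 12 (b = 4*3 = 12)
E(s, G) = -8 (E(s, G) = 8*(-1) = -8)
Z(K) = 4 - K (Z(K) = ((K + 4) - 8)*(-1) = ((4 + K) - 8)*(-1) = (-4 + K)*(-1) = 4 - K)
(Z(23) + (-2*(-9) + 1))**2 = ((4 - 1*23) + (-2*(-9) + 1))**2 = ((4 - 23) + (18 + 1))**2 = (-19 + 19)**2 = 0**2 = 0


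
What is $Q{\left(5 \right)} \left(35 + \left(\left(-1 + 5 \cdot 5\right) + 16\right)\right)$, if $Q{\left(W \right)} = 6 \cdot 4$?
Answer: $1800$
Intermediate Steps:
$Q{\left(W \right)} = 24$
$Q{\left(5 \right)} \left(35 + \left(\left(-1 + 5 \cdot 5\right) + 16\right)\right) = 24 \left(35 + \left(\left(-1 + 5 \cdot 5\right) + 16\right)\right) = 24 \left(35 + \left(\left(-1 + 25\right) + 16\right)\right) = 24 \left(35 + \left(24 + 16\right)\right) = 24 \left(35 + 40\right) = 24 \cdot 75 = 1800$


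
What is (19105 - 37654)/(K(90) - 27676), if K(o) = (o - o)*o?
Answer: 18549/27676 ≈ 0.67022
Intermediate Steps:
K(o) = 0 (K(o) = 0*o = 0)
(19105 - 37654)/(K(90) - 27676) = (19105 - 37654)/(0 - 27676) = -18549/(-27676) = -18549*(-1/27676) = 18549/27676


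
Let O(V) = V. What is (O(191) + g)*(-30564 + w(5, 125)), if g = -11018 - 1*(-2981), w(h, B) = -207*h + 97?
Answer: 247164692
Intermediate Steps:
w(h, B) = 97 - 207*h
g = -8037 (g = -11018 + 2981 = -8037)
(O(191) + g)*(-30564 + w(5, 125)) = (191 - 8037)*(-30564 + (97 - 207*5)) = -7846*(-30564 + (97 - 1035)) = -7846*(-30564 - 938) = -7846*(-31502) = 247164692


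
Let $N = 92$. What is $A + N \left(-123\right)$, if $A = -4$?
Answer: $-11320$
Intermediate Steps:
$A + N \left(-123\right) = -4 + 92 \left(-123\right) = -4 - 11316 = -11320$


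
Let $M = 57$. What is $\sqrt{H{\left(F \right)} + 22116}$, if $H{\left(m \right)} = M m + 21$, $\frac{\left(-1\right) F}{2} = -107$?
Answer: $3 \sqrt{3815} \approx 185.3$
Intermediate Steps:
$F = 214$ ($F = \left(-2\right) \left(-107\right) = 214$)
$H{\left(m \right)} = 21 + 57 m$ ($H{\left(m \right)} = 57 m + 21 = 21 + 57 m$)
$\sqrt{H{\left(F \right)} + 22116} = \sqrt{\left(21 + 57 \cdot 214\right) + 22116} = \sqrt{\left(21 + 12198\right) + 22116} = \sqrt{12219 + 22116} = \sqrt{34335} = 3 \sqrt{3815}$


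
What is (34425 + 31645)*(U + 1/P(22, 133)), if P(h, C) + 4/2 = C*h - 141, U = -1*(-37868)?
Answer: 6962895635150/2783 ≈ 2.5019e+9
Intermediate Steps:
U = 37868
P(h, C) = -143 + C*h (P(h, C) = -2 + (C*h - 141) = -2 + (-141 + C*h) = -143 + C*h)
(34425 + 31645)*(U + 1/P(22, 133)) = (34425 + 31645)*(37868 + 1/(-143 + 133*22)) = 66070*(37868 + 1/(-143 + 2926)) = 66070*(37868 + 1/2783) = 66070*(105386645/2783) = 6962895635150/2783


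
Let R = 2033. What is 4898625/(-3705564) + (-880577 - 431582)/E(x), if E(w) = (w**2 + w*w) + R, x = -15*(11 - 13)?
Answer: -1627021860767/4734475604 ≈ -343.65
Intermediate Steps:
x = 30 (x = -15*(-2) = 30)
E(w) = 2033 + 2*w**2 (E(w) = (w**2 + w*w) + 2033 = (w**2 + w**2) + 2033 = 2*w**2 + 2033 = 2033 + 2*w**2)
4898625/(-3705564) + (-880577 - 431582)/E(x) = 4898625/(-3705564) + (-880577 - 431582)/(2033 + 2*30**2) = 4898625*(-1/3705564) - 1312159/(2033 + 2*900) = -1632875/1235188 - 1312159/(2033 + 1800) = -1632875/1235188 - 1312159/3833 = -1627021860767/4734475604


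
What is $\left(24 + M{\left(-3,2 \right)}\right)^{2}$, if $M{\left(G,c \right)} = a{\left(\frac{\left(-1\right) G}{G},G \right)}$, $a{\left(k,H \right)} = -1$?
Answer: $529$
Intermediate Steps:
$M{\left(G,c \right)} = -1$
$\left(24 + M{\left(-3,2 \right)}\right)^{2} = \left(24 - 1\right)^{2} = 23^{2} = 529$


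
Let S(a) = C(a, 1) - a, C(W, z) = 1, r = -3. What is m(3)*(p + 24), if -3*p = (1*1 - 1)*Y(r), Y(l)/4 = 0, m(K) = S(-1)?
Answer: 48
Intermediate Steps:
S(a) = 1 - a
m(K) = 2 (m(K) = 1 - 1*(-1) = 1 + 1 = 2)
Y(l) = 0 (Y(l) = 4*0 = 0)
p = 0 (p = -(1*1 - 1)*0/3 = -(1 - 1)*0/3 = -0*0 = -⅓*0 = 0)
m(3)*(p + 24) = 2*(0 + 24) = 2*24 = 48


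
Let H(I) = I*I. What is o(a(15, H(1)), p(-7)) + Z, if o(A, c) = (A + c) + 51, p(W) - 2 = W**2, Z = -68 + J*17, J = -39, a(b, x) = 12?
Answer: -617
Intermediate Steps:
H(I) = I**2
Z = -731 (Z = -68 - 39*17 = -68 - 663 = -731)
p(W) = 2 + W**2
o(A, c) = 51 + A + c
o(a(15, H(1)), p(-7)) + Z = (51 + 12 + (2 + (-7)**2)) - 731 = (51 + 12 + (2 + 49)) - 731 = (51 + 12 + 51) - 731 = 114 - 731 = -617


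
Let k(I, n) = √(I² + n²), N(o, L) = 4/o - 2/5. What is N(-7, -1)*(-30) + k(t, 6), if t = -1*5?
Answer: 204/7 + √61 ≈ 36.953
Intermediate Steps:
N(o, L) = -⅖ + 4/o (N(o, L) = 4/o - 2*⅕ = 4/o - ⅖ = -⅖ + 4/o)
t = -5
N(-7, -1)*(-30) + k(t, 6) = (-⅖ + 4/(-7))*(-30) + √((-5)² + 6²) = (-⅖ + 4*(-⅐))*(-30) + √(25 + 36) = (-⅖ - 4/7)*(-30) + √61 = -34/35*(-30) + √61 = 204/7 + √61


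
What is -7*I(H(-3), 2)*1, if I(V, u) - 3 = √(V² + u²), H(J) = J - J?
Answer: -35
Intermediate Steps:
H(J) = 0
I(V, u) = 3 + √(V² + u²)
-7*I(H(-3), 2)*1 = -7*(3 + √(0² + 2²))*1 = -7*(3 + √(0 + 4))*1 = -7*(3 + √4)*1 = -7*(3 + 2)*1 = -7*5*1 = -35*1 = -35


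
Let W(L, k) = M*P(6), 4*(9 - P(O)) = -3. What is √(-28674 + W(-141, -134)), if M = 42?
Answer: 3*I*√12562/2 ≈ 168.12*I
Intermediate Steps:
P(O) = 39/4 (P(O) = 9 - ¼*(-3) = 9 + ¾ = 39/4)
W(L, k) = 819/2 (W(L, k) = 42*(39/4) = 819/2)
√(-28674 + W(-141, -134)) = √(-28674 + 819/2) = √(-56529/2) = 3*I*√12562/2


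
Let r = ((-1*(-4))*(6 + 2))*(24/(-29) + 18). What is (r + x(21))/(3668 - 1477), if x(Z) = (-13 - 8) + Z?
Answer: 15936/63539 ≈ 0.25081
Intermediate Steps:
r = 15936/29 (r = (4*8)*(24*(-1/29) + 18) = 32*(-24/29 + 18) = 32*(498/29) = 15936/29 ≈ 549.52)
x(Z) = -21 + Z
(r + x(21))/(3668 - 1477) = (15936/29 + (-21 + 21))/(3668 - 1477) = (15936/29 + 0)/2191 = (15936/29)*(1/2191) = 15936/63539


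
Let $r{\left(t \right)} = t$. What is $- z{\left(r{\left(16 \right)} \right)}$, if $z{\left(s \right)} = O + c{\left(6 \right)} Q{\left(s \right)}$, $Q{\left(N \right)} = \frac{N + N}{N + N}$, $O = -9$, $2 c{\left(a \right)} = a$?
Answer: $6$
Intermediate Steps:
$c{\left(a \right)} = \frac{a}{2}$
$Q{\left(N \right)} = 1$ ($Q{\left(N \right)} = \frac{2 N}{2 N} = 2 N \frac{1}{2 N} = 1$)
$z{\left(s \right)} = -6$ ($z{\left(s \right)} = -9 + \frac{1}{2} \cdot 6 \cdot 1 = -9 + 3 \cdot 1 = -9 + 3 = -6$)
$- z{\left(r{\left(16 \right)} \right)} = \left(-1\right) \left(-6\right) = 6$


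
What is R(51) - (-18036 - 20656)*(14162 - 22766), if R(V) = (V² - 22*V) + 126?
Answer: -332904363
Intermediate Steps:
R(V) = 126 + V² - 22*V
R(51) - (-18036 - 20656)*(14162 - 22766) = (126 + 51² - 22*51) - (-18036 - 20656)*(14162 - 22766) = (126 + 2601 - 1122) - (-38692)*(-8604) = 1605 - 1*332905968 = 1605 - 332905968 = -332904363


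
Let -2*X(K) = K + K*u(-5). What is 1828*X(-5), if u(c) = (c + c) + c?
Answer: -63980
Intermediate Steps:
u(c) = 3*c (u(c) = 2*c + c = 3*c)
X(K) = 7*K (X(K) = -(K + K*(3*(-5)))/2 = -(K + K*(-15))/2 = -(K - 15*K)/2 = -(-7)*K = 7*K)
1828*X(-5) = 1828*(7*(-5)) = 1828*(-35) = -63980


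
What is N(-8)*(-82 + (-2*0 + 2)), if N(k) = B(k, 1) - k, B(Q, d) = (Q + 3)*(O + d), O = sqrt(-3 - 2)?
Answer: -240 + 400*I*sqrt(5) ≈ -240.0 + 894.43*I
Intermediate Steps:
O = I*sqrt(5) (O = sqrt(-5) = I*sqrt(5) ≈ 2.2361*I)
B(Q, d) = (3 + Q)*(d + I*sqrt(5)) (B(Q, d) = (Q + 3)*(I*sqrt(5) + d) = (3 + Q)*(d + I*sqrt(5)))
N(k) = 3 + 3*I*sqrt(5) + I*k*sqrt(5) (N(k) = (3*1 + k*1 + 3*I*sqrt(5) + I*k*sqrt(5)) - k = (3 + k + 3*I*sqrt(5) + I*k*sqrt(5)) - k = 3 + 3*I*sqrt(5) + I*k*sqrt(5))
N(-8)*(-82 + (-2*0 + 2)) = (3 + 3*I*sqrt(5) + I*(-8)*sqrt(5))*(-82 + (-2*0 + 2)) = (3 + 3*I*sqrt(5) - 8*I*sqrt(5))*(-82 + (0 + 2)) = (3 - 5*I*sqrt(5))*(-82 + 2) = (3 - 5*I*sqrt(5))*(-80) = -240 + 400*I*sqrt(5)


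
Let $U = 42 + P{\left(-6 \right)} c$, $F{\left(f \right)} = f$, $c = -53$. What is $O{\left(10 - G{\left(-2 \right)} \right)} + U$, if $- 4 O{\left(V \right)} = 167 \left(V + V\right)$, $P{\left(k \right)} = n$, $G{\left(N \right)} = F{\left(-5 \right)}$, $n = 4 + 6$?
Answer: $- \frac{3481}{2} \approx -1740.5$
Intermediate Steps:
$n = 10$
$G{\left(N \right)} = -5$
$P{\left(k \right)} = 10$
$O{\left(V \right)} = - \frac{167 V}{2}$ ($O{\left(V \right)} = - \frac{167 \left(V + V\right)}{4} = - \frac{167 \cdot 2 V}{4} = - \frac{334 V}{4} = - \frac{167 V}{2}$)
$U = -488$ ($U = 42 + 10 \left(-53\right) = 42 - 530 = -488$)
$O{\left(10 - G{\left(-2 \right)} \right)} + U = - \frac{167 \left(10 - -5\right)}{2} - 488 = - \frac{167 \left(10 + 5\right)}{2} - 488 = \left(- \frac{167}{2}\right) 15 - 488 = - \frac{2505}{2} - 488 = - \frac{3481}{2}$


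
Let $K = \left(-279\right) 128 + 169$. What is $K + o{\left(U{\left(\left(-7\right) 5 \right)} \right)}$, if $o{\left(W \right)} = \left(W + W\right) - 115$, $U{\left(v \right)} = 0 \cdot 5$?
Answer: $-35658$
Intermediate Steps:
$U{\left(v \right)} = 0$
$o{\left(W \right)} = -115 + 2 W$ ($o{\left(W \right)} = 2 W - 115 = -115 + 2 W$)
$K = -35543$ ($K = -35712 + 169 = -35543$)
$K + o{\left(U{\left(\left(-7\right) 5 \right)} \right)} = -35543 + \left(-115 + 2 \cdot 0\right) = -35543 + \left(-115 + 0\right) = -35543 - 115 = -35658$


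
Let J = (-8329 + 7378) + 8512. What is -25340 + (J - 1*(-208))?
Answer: -17571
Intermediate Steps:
J = 7561 (J = -951 + 8512 = 7561)
-25340 + (J - 1*(-208)) = -25340 + (7561 - 1*(-208)) = -25340 + (7561 + 208) = -25340 + 7769 = -17571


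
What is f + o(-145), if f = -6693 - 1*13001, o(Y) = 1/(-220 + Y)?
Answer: -7188311/365 ≈ -19694.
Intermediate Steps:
f = -19694 (f = -6693 - 13001 = -19694)
f + o(-145) = -19694 + 1/(-220 - 145) = -19694 + 1/(-365) = -19694 - 1/365 = -7188311/365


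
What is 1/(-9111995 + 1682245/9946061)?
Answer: -9946061/90628456419450 ≈ -1.0975e-7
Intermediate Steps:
1/(-9111995 + 1682245/9946061) = 1/(-90628456419450/9946061) = -9946061/90628456419450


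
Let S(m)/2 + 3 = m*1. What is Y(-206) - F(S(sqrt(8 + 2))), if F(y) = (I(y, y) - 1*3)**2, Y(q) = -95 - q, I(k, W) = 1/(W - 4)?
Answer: 18173/180 - 19*sqrt(10)/90 ≈ 100.29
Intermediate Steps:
S(m) = -6 + 2*m (S(m) = -6 + 2*(m*1) = -6 + 2*m)
I(k, W) = 1/(-4 + W)
F(y) = (-3 + 1/(-4 + y))**2 (F(y) = (1/(-4 + y) - 1*3)**2 = (1/(-4 + y) - 3)**2 = (-3 + 1/(-4 + y))**2)
Y(-206) - F(S(sqrt(8 + 2))) = (-95 - 1*(-206)) - (-13 + 3*(-6 + 2*sqrt(8 + 2)))**2/(-4 + (-6 + 2*sqrt(8 + 2)))**2 = (-95 + 206) - (-13 + 3*(-6 + 2*sqrt(10)))**2/(-4 + (-6 + 2*sqrt(10)))**2 = 111 - (-13 + (-18 + 6*sqrt(10)))**2/(-10 + 2*sqrt(10))**2 = 111 - (-31 + 6*sqrt(10))**2/(-10 + 2*sqrt(10))**2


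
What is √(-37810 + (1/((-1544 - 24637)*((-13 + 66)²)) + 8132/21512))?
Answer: I*√233951385879687395673482/2487491718 ≈ 194.45*I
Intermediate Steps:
√(-37810 + (1/((-1544 - 24637)*((-13 + 66)²)) + 8132/21512)) = √(-37810 + (1/((-26181)*(53²)) + 8132*(1/21512))) = √(-37810 + (-1/26181/2809 + 2033/5378)) = √(-37810 + (-1/26181*1/2809 + 2033/5378)) = √(-37810 + (-1/73542429 + 2033/5378)) = √(-37810 + 149511752779/395511183162) = √(-14954128323602441/395511183162) = I*√233951385879687395673482/2487491718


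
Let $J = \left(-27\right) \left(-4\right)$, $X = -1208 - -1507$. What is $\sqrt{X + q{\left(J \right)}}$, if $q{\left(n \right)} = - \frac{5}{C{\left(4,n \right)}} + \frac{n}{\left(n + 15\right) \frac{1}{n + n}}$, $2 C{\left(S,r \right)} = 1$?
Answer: $\frac{5 \sqrt{32185}}{41} \approx 21.878$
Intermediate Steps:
$X = 299$ ($X = -1208 + 1507 = 299$)
$C{\left(S,r \right)} = \frac{1}{2}$ ($C{\left(S,r \right)} = \frac{1}{2} \cdot 1 = \frac{1}{2}$)
$J = 108$
$q{\left(n \right)} = -10 + \frac{2 n^{2}}{15 + n}$ ($q{\left(n \right)} = - 5 \frac{1}{\frac{1}{2}} + \frac{n}{\left(n + 15\right) \frac{1}{n + n}} = \left(-5\right) 2 + \frac{n}{\left(15 + n\right) \frac{1}{2 n}} = -10 + \frac{n}{\left(15 + n\right) \frac{1}{2 n}} = -10 + \frac{n}{\frac{1}{2} \frac{1}{n} \left(15 + n\right)} = -10 + n \frac{2 n}{15 + n} = -10 + \frac{2 n^{2}}{15 + n}$)
$\sqrt{X + q{\left(J \right)}} = \sqrt{299 + \frac{2 \left(-75 + 108^{2} - 540\right)}{15 + 108}} = \sqrt{299 + \frac{2 \left(-75 + 11664 - 540\right)}{123}} = \sqrt{299 + 2 \cdot \frac{1}{123} \cdot 11049} = \sqrt{299 + \frac{7366}{41}} = \sqrt{\frac{19625}{41}} = \frac{5 \sqrt{32185}}{41}$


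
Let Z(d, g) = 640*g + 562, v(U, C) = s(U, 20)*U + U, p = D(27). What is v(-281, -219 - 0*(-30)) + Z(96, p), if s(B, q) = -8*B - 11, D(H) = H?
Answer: -611036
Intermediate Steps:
s(B, q) = -11 - 8*B
p = 27
v(U, C) = U + U*(-11 - 8*U) (v(U, C) = (-11 - 8*U)*U + U = U*(-11 - 8*U) + U = U + U*(-11 - 8*U))
Z(d, g) = 562 + 640*g
v(-281, -219 - 0*(-30)) + Z(96, p) = -2*(-281)*(5 + 4*(-281)) + (562 + 640*27) = -2*(-281)*(5 - 1124) + (562 + 17280) = -2*(-281)*(-1119) + 17842 = -628878 + 17842 = -611036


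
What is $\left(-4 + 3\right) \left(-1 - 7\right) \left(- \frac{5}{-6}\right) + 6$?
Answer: $\frac{38}{3} \approx 12.667$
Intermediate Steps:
$\left(-4 + 3\right) \left(-1 - 7\right) \left(- \frac{5}{-6}\right) + 6 = \left(-1\right) \left(-8\right) \left(\left(-5\right) \left(- \frac{1}{6}\right)\right) + 6 = 8 \cdot \frac{5}{6} + 6 = \frac{20}{3} + 6 = \frac{38}{3}$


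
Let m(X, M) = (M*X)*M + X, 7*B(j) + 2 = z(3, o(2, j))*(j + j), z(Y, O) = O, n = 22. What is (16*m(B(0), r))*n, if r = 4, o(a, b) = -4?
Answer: -11968/7 ≈ -1709.7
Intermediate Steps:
B(j) = -2/7 - 8*j/7 (B(j) = -2/7 + (-4*(j + j))/7 = -2/7 + (-8*j)/7 = -2/7 - 8*j/7)
m(X, M) = X + X*M² (m(X, M) = X*M² + X = X + X*M²)
(16*m(B(0), r))*n = (16*((-2/7 - 8/7*0)*(1 + 4²)))*22 = (16*((-2/7 + 0)*(1 + 16)))*22 = (16*(-2/7*17))*22 = (16*(-34/7))*22 = -544/7*22 = -11968/7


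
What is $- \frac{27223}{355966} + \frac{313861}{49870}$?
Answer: $\frac{27591558429}{4438006105} \approx 6.2171$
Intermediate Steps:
$- \frac{27223}{355966} + \frac{313861}{49870} = \frac{27591558429}{4438006105}$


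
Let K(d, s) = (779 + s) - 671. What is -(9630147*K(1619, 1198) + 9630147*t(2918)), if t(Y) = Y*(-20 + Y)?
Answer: -81448605377490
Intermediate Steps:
K(d, s) = 108 + s
-(9630147*K(1619, 1198) + 9630147*t(2918)) = -(12576971982 + 28100768946*(-20 + 2918)) = -9630147/(1/(2918*2898 + 1306)) = -9630147/(1/(8456364 + 1306)) = -9630147/(1/8457670) = -9630147/1/8457670 = -9630147*8457670 = -81448605377490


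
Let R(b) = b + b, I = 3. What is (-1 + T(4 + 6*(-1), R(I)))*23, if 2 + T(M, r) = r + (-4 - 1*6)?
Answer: -161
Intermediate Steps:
R(b) = 2*b
T(M, r) = -12 + r (T(M, r) = -2 + (r + (-4 - 1*6)) = -2 + (r + (-4 - 6)) = -2 + (r - 10) = -2 + (-10 + r) = -12 + r)
(-1 + T(4 + 6*(-1), R(I)))*23 = (-1 + (-12 + 2*3))*23 = (-1 + (-12 + 6))*23 = (-1 - 6)*23 = -7*23 = -161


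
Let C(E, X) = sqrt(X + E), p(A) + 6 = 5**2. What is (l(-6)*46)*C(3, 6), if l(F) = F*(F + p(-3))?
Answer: -10764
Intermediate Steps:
p(A) = 19 (p(A) = -6 + 5**2 = -6 + 25 = 19)
l(F) = F*(19 + F) (l(F) = F*(F + 19) = F*(19 + F))
C(E, X) = sqrt(E + X)
(l(-6)*46)*C(3, 6) = (-6*(19 - 6)*46)*sqrt(3 + 6) = (-6*13*46)*sqrt(9) = -78*46*3 = -3588*3 = -10764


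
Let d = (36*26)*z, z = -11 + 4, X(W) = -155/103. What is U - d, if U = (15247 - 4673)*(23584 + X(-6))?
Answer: 25684889134/103 ≈ 2.4937e+8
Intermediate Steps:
X(W) = -155/103 (X(W) = -155*1/103 = -155/103)
z = -7
d = -6552 (d = (36*26)*(-7) = 936*(-7) = -6552)
U = 25684214278/103 (U = (15247 - 4673)*(23584 - 155/103) = 10574*(2428997/103) = 25684214278/103 ≈ 2.4936e+8)
U - d = 25684214278/103 - 1*(-6552) = 25684214278/103 + 6552 = 25684889134/103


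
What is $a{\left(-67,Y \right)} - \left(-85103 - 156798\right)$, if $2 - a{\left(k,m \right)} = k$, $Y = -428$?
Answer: $241970$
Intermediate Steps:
$a{\left(k,m \right)} = 2 - k$
$a{\left(-67,Y \right)} - \left(-85103 - 156798\right) = \left(2 - -67\right) - \left(-85103 - 156798\right) = \left(2 + 67\right) - -241901 = 69 + 241901 = 241970$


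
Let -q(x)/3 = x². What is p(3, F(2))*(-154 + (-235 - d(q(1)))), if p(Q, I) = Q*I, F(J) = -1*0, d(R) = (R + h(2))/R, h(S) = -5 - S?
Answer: 0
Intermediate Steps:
q(x) = -3*x²
d(R) = (-7 + R)/R (d(R) = (R + (-5 - 1*2))/R = (R + (-5 - 2))/R = (R - 7)/R = (-7 + R)/R)
F(J) = 0
p(Q, I) = I*Q
p(3, F(2))*(-154 + (-235 - d(q(1)))) = (0*3)*(-154 + (-235 - (-7 - 3*1²)/((-3*1²)))) = 0*(-154 + (-235 - (-7 - 3*1)/((-3*1)))) = 0*(-154 + (-235 - (-7 - 3)/(-3))) = 0*(-154 + (-235 - (-1)*(-10)/3)) = 0*(-154 + (-235 - 1*10/3)) = 0*(-154 + (-235 - 10/3)) = 0*(-154 - 715/3) = 0*(-1177/3) = 0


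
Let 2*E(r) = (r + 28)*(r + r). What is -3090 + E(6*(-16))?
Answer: 3438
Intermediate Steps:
E(r) = r*(28 + r) (E(r) = ((r + 28)*(r + r))/2 = ((28 + r)*(2*r))/2 = (2*r*(28 + r))/2 = r*(28 + r))
-3090 + E(6*(-16)) = -3090 + (6*(-16))*(28 + 6*(-16)) = -3090 - 96*(28 - 96) = -3090 - 96*(-68) = -3090 + 6528 = 3438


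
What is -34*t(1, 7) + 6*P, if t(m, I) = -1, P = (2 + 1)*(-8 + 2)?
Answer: -74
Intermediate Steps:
P = -18 (P = 3*(-6) = -18)
-34*t(1, 7) + 6*P = -34*(-1) + 6*(-18) = 34 - 108 = -74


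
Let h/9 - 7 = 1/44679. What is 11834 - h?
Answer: 175305500/14893 ≈ 11771.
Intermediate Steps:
h = 938262/14893 (h = 63 + 9/44679 = 63 + 9*(1/44679) = 63 + 3/14893 = 938262/14893 ≈ 63.000)
11834 - h = 11834 - 1*938262/14893 = 11834 - 938262/14893 = 175305500/14893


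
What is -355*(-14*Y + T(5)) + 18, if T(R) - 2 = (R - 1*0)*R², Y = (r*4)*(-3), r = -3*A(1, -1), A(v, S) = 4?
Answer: 670613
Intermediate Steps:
r = -12 (r = -3*4 = -12)
Y = 144 (Y = -12*4*(-3) = -48*(-3) = 144)
T(R) = 2 + R³ (T(R) = 2 + (R - 1*0)*R² = 2 + (R + 0)*R² = 2 + R*R² = 2 + R³)
-355*(-14*Y + T(5)) + 18 = -355*(-14*144 + (2 + 5³)) + 18 = -355*(-2016 + (2 + 125)) + 18 = -355*(-2016 + 127) + 18 = -355*(-1889) + 18 = 670595 + 18 = 670613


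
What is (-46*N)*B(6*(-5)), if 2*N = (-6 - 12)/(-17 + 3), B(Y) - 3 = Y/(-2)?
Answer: -3726/7 ≈ -532.29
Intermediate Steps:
B(Y) = 3 - Y/2 (B(Y) = 3 + Y/(-2) = 3 + Y*(-½) = 3 - Y/2)
N = 9/14 (N = ((-6 - 12)/(-17 + 3))/2 = (-18/(-14))/2 = (-18*(-1/14))/2 = (½)*(9/7) = 9/14 ≈ 0.64286)
(-46*N)*B(6*(-5)) = (-46*9/14)*(3 - 3*(-5)) = -207*(3 - ½*(-30))/7 = -207*(3 + 15)/7 = -207/7*18 = -3726/7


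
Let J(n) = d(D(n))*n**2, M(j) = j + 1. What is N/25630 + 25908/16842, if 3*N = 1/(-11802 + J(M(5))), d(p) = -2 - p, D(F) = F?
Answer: 4014013228993/2609387480700 ≈ 1.5383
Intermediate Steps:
M(j) = 1 + j
J(n) = n**2*(-2 - n) (J(n) = (-2 - n)*n**2 = n**2*(-2 - n))
N = -1/36270 (N = 1/(3*(-11802 + (1 + 5)**2*(-2 - (1 + 5)))) = 1/(3*(-11802 + 6**2*(-2 - 1*6))) = 1/(3*(-11802 + 36*(-2 - 6))) = 1/(3*(-11802 + 36*(-8))) = 1/(3*(-11802 - 288)) = (1/3)/(-12090) = (1/3)*(-1/12090) = -1/36270 ≈ -2.7571e-5)
N/25630 + 25908/16842 = -1/36270/25630 + 25908/16842 = -1/36270*1/25630 + 25908*(1/16842) = -1/929600100 + 4318/2807 = 4014013228993/2609387480700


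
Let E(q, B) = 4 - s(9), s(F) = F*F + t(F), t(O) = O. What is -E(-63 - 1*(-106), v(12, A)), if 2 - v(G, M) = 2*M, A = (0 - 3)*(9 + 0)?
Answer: 86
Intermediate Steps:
A = -27 (A = -3*9 = -27)
v(G, M) = 2 - 2*M
s(F) = F + F² (s(F) = F*F + F = F² + F = F + F²)
E(q, B) = -86 (E(q, B) = 4 - 9*(1 + 9) = 4 - 9*10 = 4 - 1*90 = 4 - 90 = -86)
-E(-63 - 1*(-106), v(12, A)) = -1*(-86) = 86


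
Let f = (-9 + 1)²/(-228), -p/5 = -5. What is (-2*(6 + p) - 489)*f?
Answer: 464/3 ≈ 154.67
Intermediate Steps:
p = 25 (p = -5*(-5) = 25)
f = -16/57 (f = (-8)²*(-1/228) = 64*(-1/228) = -16/57 ≈ -0.28070)
(-2*(6 + p) - 489)*f = (-2*(6 + 25) - 489)*(-16/57) = (-2*31 - 489)*(-16/57) = (-62 - 489)*(-16/57) = -551*(-16/57) = 464/3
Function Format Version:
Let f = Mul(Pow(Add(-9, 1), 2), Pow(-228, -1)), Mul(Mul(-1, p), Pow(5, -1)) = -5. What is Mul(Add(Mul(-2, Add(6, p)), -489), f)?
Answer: Rational(464, 3) ≈ 154.67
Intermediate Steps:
p = 25 (p = Mul(-5, -5) = 25)
f = Rational(-16, 57) (f = Mul(Pow(-8, 2), Rational(-1, 228)) = Mul(64, Rational(-1, 228)) = Rational(-16, 57) ≈ -0.28070)
Mul(Add(Mul(-2, Add(6, p)), -489), f) = Mul(Add(Mul(-2, Add(6, 25)), -489), Rational(-16, 57)) = Mul(Add(Mul(-2, 31), -489), Rational(-16, 57)) = Mul(Add(-62, -489), Rational(-16, 57)) = Mul(-551, Rational(-16, 57)) = Rational(464, 3)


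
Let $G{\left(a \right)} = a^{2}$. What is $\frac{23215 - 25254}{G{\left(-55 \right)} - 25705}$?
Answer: $\frac{2039}{22680} \approx 0.089903$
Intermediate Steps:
$\frac{23215 - 25254}{G{\left(-55 \right)} - 25705} = \frac{23215 - 25254}{\left(-55\right)^{2} - 25705} = - \frac{2039}{3025 - 25705} = - \frac{2039}{-22680} = \left(-2039\right) \left(- \frac{1}{22680}\right) = \frac{2039}{22680}$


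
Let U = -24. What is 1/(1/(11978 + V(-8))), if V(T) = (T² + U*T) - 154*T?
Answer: 13466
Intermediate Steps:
V(T) = T² - 178*T (V(T) = (T² - 24*T) - 154*T = T² - 178*T)
1/(1/(11978 + V(-8))) = 1/(1/(11978 - 8*(-178 - 8))) = 1/(1/(11978 - 8*(-186))) = 1/(1/(11978 + 1488)) = 1/(1/13466) = 13466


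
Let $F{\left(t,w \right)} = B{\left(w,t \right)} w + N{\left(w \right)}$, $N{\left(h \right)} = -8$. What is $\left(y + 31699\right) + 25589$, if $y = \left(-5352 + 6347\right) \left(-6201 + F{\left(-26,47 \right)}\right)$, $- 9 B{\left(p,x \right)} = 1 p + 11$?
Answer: $- \frac{57798373}{9} \approx -6.422 \cdot 10^{6}$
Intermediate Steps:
$B{\left(p,x \right)} = - \frac{11}{9} - \frac{p}{9}$ ($B{\left(p,x \right)} = - \frac{1 p + 11}{9} = - \frac{p + 11}{9} = - \frac{11 + p}{9} = - \frac{11}{9} - \frac{p}{9}$)
$F{\left(t,w \right)} = -8 + w \left(- \frac{11}{9} - \frac{w}{9}\right)$ ($F{\left(t,w \right)} = \left(- \frac{11}{9} - \frac{w}{9}\right) w - 8 = w \left(- \frac{11}{9} - \frac{w}{9}\right) - 8 = -8 + w \left(- \frac{11}{9} - \frac{w}{9}\right)$)
$y = - \frac{58313965}{9}$ ($y = \left(-5352 + 6347\right) \left(-6201 - \left(8 + \frac{47 \left(11 + 47\right)}{9}\right)\right) = 995 \left(-6201 - \left(8 + \frac{47}{9} \cdot 58\right)\right) = 995 \left(-6201 - \frac{2798}{9}\right) = 995 \left(- \frac{58607}{9}\right) = - \frac{58313965}{9} \approx -6.4793 \cdot 10^{6}$)
$\left(y + 31699\right) + 25589 = \left(- \frac{58313965}{9} + 31699\right) + 25589 = - \frac{58028674}{9} + 25589 = - \frac{57798373}{9}$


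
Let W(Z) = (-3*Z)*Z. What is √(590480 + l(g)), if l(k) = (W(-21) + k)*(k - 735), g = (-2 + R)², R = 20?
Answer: √1001069 ≈ 1000.5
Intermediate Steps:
W(Z) = -3*Z²
g = 324 (g = (-2 + 20)² = 18² = 324)
l(k) = (-1323 + k)*(-735 + k) (l(k) = (-3*(-21)² + k)*(k - 735) = (-3*441 + k)*(-735 + k) = (-1323 + k)*(-735 + k))
√(590480 + l(g)) = √(590480 + (972405 + 324² - 2058*324)) = √(590480 + (972405 + 104976 - 666792)) = √(590480 + 410589) = √1001069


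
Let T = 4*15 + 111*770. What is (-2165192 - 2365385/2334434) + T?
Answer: -4854836046693/2334434 ≈ -2.0797e+6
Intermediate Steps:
T = 85530 (T = 60 + 85470 = 85530)
(-2165192 - 2365385/2334434) + T = (-2165192 - 2365385/2334434) + 85530 = -5054500186713/2334434 + 85530 = -4854836046693/2334434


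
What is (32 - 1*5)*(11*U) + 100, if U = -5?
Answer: -1385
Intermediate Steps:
(32 - 1*5)*(11*U) + 100 = (32 - 1*5)*(11*(-5)) + 100 = (32 - 5)*(-55) + 100 = 27*(-55) + 100 = -1485 + 100 = -1385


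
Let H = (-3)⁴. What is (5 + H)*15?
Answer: 1290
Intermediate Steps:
H = 81
(5 + H)*15 = (5 + 81)*15 = 86*15 = 1290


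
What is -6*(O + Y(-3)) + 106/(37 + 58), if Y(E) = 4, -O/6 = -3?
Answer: -12434/95 ≈ -130.88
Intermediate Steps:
O = 18 (O = -6*(-3) = 18)
-6*(O + Y(-3)) + 106/(37 + 58) = -6*(18 + 4) + 106/(37 + 58) = -6*22 + 106/95 = -132 + 106*(1/95) = -132 + 106/95 = -12434/95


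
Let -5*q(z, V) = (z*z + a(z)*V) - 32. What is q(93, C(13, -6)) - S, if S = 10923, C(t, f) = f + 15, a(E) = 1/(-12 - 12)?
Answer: -505853/40 ≈ -12646.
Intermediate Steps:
a(E) = -1/24 (a(E) = 1/(-24) = -1/24)
C(t, f) = 15 + f
q(z, V) = 32/5 - z**2/5 + V/120 (q(z, V) = -((z*z - V/24) - 32)/5 = -((z**2 - V/24) - 32)/5 = -(-32 + z**2 - V/24)/5 = 32/5 - z**2/5 + V/120)
q(93, C(13, -6)) - S = (32/5 - 1/5*93**2 + (15 - 6)/120) - 1*10923 = (32/5 - 1/5*8649 + (1/120)*9) - 10923 = (32/5 - 8649/5 + 3/40) - 10923 = -68933/40 - 10923 = -505853/40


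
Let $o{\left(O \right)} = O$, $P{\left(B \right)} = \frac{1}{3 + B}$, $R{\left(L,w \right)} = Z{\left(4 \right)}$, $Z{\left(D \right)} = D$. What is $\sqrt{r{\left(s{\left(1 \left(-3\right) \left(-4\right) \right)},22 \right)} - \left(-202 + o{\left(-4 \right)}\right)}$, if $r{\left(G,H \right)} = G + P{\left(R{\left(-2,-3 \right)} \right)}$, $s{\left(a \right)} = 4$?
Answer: $\frac{\sqrt{10297}}{7} \approx 14.496$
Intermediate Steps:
$R{\left(L,w \right)} = 4$
$r{\left(G,H \right)} = \frac{1}{7} + G$ ($r{\left(G,H \right)} = G + \frac{1}{3 + 4} = G + \frac{1}{7} = \frac{1}{7} + G$)
$\sqrt{r{\left(s{\left(1 \left(-3\right) \left(-4\right) \right)},22 \right)} - \left(-202 + o{\left(-4 \right)}\right)} = \sqrt{\left(\frac{1}{7} + 4\right) + \left(202 - -4\right)} = \sqrt{\frac{29}{7} + \left(202 + 4\right)} = \sqrt{\frac{29}{7} + 206} = \sqrt{\frac{1471}{7}} = \frac{\sqrt{10297}}{7}$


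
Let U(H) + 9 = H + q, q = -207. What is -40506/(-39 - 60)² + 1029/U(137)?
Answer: -4428401/258093 ≈ -17.158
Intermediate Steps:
U(H) = -216 + H (U(H) = -9 + (H - 207) = -9 + (-207 + H) = -216 + H)
-40506/(-39 - 60)² + 1029/U(137) = -40506/(-39 - 60)² + 1029/(-216 + 137) = -40506/((-99)²) + 1029/(-79) = -40506/9801 + 1029*(-1/79) = -40506*1/9801 - 1029/79 = -13502/3267 - 1029/79 = -4428401/258093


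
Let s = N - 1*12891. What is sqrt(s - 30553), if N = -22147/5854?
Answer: I*sqrt(1488925812842)/5854 ≈ 208.44*I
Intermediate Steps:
N = -22147/5854 (N = -22147*1/5854 = -22147/5854 ≈ -3.7832)
s = -75486061/5854 (s = -22147/5854 - 1*12891 = -22147/5854 - 12891 = -75486061/5854 ≈ -12895.)
sqrt(s - 30553) = sqrt(-75486061/5854 - 30553) = sqrt(-254343323/5854) = I*sqrt(1488925812842)/5854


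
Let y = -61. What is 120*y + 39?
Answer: -7281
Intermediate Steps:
120*y + 39 = 120*(-61) + 39 = -7320 + 39 = -7281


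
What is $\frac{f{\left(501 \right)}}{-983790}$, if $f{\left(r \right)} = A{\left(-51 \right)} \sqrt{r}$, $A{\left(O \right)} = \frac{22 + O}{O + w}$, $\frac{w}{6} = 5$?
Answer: $- \frac{29 \sqrt{501}}{20659590} \approx -3.1419 \cdot 10^{-5}$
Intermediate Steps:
$w = 30$ ($w = 6 \cdot 5 = 30$)
$A{\left(O \right)} = \frac{22 + O}{30 + O}$ ($A{\left(O \right)} = \frac{22 + O}{O + 30} = \frac{22 + O}{30 + O}$)
$f{\left(r \right)} = \frac{29 \sqrt{r}}{21}$ ($f{\left(r \right)} = \frac{22 - 51}{30 - 51} \sqrt{r} = \frac{1}{-21} \left(-29\right) \sqrt{r} = \left(- \frac{1}{21}\right) \left(-29\right) \sqrt{r} = \frac{29 \sqrt{r}}{21}$)
$\frac{f{\left(501 \right)}}{-983790} = \frac{\frac{29}{21} \sqrt{501}}{-983790} = \frac{29 \sqrt{501}}{21} \left(- \frac{1}{983790}\right) = - \frac{29 \sqrt{501}}{20659590}$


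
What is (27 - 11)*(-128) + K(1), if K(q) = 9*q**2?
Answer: -2039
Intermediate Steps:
(27 - 11)*(-128) + K(1) = (27 - 11)*(-128) + 9*1**2 = 16*(-128) + 9*1 = -2048 + 9 = -2039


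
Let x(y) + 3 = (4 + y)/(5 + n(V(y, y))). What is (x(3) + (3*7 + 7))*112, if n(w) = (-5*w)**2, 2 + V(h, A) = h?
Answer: 42392/15 ≈ 2826.1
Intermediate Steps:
V(h, A) = -2 + h
n(w) = 25*w**2
x(y) = -3 + (4 + y)/(5 + 25*(-2 + y)**2)
(x(3) + (3*7 + 7))*112 = ((-11 + 3 - 75*(-2 + 3)**2)/(5*(1 + 5*(-2 + 3)**2)) + (3*7 + 7))*112 = ((-11 + 3 - 75*1**2)/(5*(1 + 5*1**2)) + (21 + 7))*112 = ((-11 + 3 - 75*1)/(5*(1 + 5*1)) + 28)*112 = ((-11 + 3 - 75)/(5*(1 + 5)) + 28)*112 = ((1/5)*(-83)/6 + 28)*112 = ((1/5)*(1/6)*(-83) + 28)*112 = (-83/30 + 28)*112 = (757/30)*112 = 42392/15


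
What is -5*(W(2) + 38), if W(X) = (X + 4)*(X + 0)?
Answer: -250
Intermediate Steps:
W(X) = X*(4 + X) (W(X) = (4 + X)*X = X*(4 + X))
-5*(W(2) + 38) = -5*(2*(4 + 2) + 38) = -5*(2*6 + 38) = -5*(12 + 38) = -5*50 = -250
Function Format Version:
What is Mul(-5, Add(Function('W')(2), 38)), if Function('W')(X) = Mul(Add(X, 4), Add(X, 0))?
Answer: -250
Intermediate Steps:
Function('W')(X) = Mul(X, Add(4, X)) (Function('W')(X) = Mul(Add(4, X), X) = Mul(X, Add(4, X)))
Mul(-5, Add(Function('W')(2), 38)) = Mul(-5, Add(Mul(2, Add(4, 2)), 38)) = Mul(-5, Add(Mul(2, 6), 38)) = Mul(-5, Add(12, 38)) = Mul(-5, 50) = -250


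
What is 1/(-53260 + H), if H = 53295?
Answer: 1/35 ≈ 0.028571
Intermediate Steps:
1/(-53260 + H) = 1/(-53260 + 53295) = 1/35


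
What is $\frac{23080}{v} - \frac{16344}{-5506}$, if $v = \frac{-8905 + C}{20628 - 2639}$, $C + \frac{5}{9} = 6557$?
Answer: $- \frac{10286893763676}{58190161} \approx -1.7678 \cdot 10^{5}$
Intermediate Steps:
$C = \frac{59008}{9}$ ($C = - \frac{5}{9} + 6557 = \frac{59008}{9} \approx 6556.4$)
$v = - \frac{21137}{161901}$ ($v = \frac{-8905 + \frac{59008}{9}}{20628 - 2639} = - \frac{21137}{9 \cdot 17989} = \left(- \frac{21137}{9}\right) \frac{1}{17989} = - \frac{21137}{161901} \approx -0.13056$)
$\frac{23080}{v} - \frac{16344}{-5506} = \frac{23080}{- \frac{21137}{161901}} - \frac{16344}{-5506} = 23080 \left(- \frac{161901}{21137}\right) - - \frac{8172}{2753} = - \frac{3736675080}{21137} + \frac{8172}{2753} = - \frac{10286893763676}{58190161}$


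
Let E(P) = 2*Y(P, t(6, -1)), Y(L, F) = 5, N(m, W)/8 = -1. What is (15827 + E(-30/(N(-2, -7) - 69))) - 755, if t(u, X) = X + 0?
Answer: 15082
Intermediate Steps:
N(m, W) = -8 (N(m, W) = 8*(-1) = -8)
t(u, X) = X
E(P) = 10 (E(P) = 2*5 = 10)
(15827 + E(-30/(N(-2, -7) - 69))) - 755 = (15827 + 10) - 755 = 15837 - 755 = 15082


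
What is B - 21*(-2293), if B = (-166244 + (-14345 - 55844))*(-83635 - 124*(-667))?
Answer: 219221544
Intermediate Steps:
B = 219173391 (B = (-166244 - 70189)*(-83635 + 82708) = -236433*(-927) = 219173391)
B - 21*(-2293) = 219173391 - 21*(-2293) = 219173391 - 1*(-48153) = 219173391 + 48153 = 219221544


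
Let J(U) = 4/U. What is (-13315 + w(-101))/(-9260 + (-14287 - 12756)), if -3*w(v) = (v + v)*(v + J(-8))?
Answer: 60448/108909 ≈ 0.55503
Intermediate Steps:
w(v) = -2*v*(-½ + v)/3 (w(v) = -(v + v)*(v + 4/(-8))/3 = -2*v*(v + 4*(-⅛))/3 = -2*v*(v - ½)/3 = -2*v*(-½ + v)/3)
(-13315 + w(-101))/(-9260 + (-14287 - 12756)) = (-13315 + (⅓)*(-101)*(1 - 2*(-101)))/(-9260 + (-14287 - 12756)) = (-13315 + (⅓)*(-101)*(1 + 202))/(-9260 - 27043) = (-13315 + (⅓)*(-101)*203)/(-36303) = (-13315 - 20503/3)*(-1/36303) = -60448/3*(-1/36303) = 60448/108909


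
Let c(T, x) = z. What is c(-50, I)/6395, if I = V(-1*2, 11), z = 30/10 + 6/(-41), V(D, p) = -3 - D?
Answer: 117/262195 ≈ 0.00044623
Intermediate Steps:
z = 117/41 (z = 30*(⅒) + 6*(-1/41) = 3 - 6/41 = 117/41 ≈ 2.8537)
I = -1 (I = -3 - (-1)*2 = -3 - 1*(-2) = -3 + 2 = -1)
c(T, x) = 117/41
c(-50, I)/6395 = (117/41)/6395 = (117/41)*(1/6395) = 117/262195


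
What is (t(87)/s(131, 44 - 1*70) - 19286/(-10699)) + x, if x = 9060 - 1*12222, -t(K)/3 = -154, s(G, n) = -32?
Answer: -543446701/171184 ≈ -3174.6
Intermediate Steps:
t(K) = 462 (t(K) = -3*(-154) = 462)
x = -3162 (x = 9060 - 12222 = -3162)
(t(87)/s(131, 44 - 1*70) - 19286/(-10699)) + x = (462/(-32) - 19286/(-10699)) - 3162 = (462*(-1/32) - 19286*(-1/10699)) - 3162 = (-231/16 + 19286/10699) - 3162 = -2162893/171184 - 3162 = -543446701/171184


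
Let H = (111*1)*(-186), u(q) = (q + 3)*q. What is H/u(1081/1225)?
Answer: -15490951875/2570618 ≈ -6026.2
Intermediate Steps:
u(q) = q*(3 + q) (u(q) = (3 + q)*q = q*(3 + q))
H = -20646 (H = 111*(-186) = -20646)
H/u(1081/1225) = -20646*1225/(1081*(3 + 1081/1225)) = -20646/((1081/1225)*(4756/1225)) = -20646/5141236/1500625 = -20646*1500625/5141236 = -15490951875/2570618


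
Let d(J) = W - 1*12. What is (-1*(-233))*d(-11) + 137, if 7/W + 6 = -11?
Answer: -46834/17 ≈ -2754.9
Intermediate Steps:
W = -7/17 (W = 7/(-6 - 11) = 7/(-17) = 7*(-1/17) = -7/17 ≈ -0.41176)
d(J) = -211/17 (d(J) = -7/17 - 1*12 = -7/17 - 12 = -211/17)
(-1*(-233))*d(-11) + 137 = -1*(-233)*(-211/17) + 137 = 233*(-211/17) + 137 = -49163/17 + 137 = -46834/17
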